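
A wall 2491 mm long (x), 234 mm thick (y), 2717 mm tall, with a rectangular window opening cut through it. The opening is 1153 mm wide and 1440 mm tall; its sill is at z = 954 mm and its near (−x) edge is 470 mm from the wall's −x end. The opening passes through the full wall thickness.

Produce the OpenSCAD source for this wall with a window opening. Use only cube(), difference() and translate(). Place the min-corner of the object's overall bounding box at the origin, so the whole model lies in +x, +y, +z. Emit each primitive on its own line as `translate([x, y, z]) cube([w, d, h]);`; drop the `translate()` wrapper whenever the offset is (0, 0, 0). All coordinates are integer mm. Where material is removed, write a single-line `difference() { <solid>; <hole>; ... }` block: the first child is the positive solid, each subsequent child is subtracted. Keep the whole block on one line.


difference() { cube([2491, 234, 2717]); translate([470, 0, 954]) cube([1153, 234, 1440]); }


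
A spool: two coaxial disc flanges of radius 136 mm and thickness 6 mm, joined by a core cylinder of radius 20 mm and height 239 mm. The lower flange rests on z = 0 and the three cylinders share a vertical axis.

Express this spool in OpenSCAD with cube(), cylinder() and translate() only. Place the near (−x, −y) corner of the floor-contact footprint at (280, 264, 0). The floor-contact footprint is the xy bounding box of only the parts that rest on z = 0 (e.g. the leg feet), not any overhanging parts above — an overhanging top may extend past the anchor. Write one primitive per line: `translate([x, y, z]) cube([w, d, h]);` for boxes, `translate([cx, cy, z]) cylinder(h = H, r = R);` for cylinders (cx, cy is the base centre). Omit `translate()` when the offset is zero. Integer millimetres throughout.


translate([416, 400, 0]) cylinder(h = 6, r = 136);
translate([416, 400, 6]) cylinder(h = 239, r = 20);
translate([416, 400, 245]) cylinder(h = 6, r = 136);


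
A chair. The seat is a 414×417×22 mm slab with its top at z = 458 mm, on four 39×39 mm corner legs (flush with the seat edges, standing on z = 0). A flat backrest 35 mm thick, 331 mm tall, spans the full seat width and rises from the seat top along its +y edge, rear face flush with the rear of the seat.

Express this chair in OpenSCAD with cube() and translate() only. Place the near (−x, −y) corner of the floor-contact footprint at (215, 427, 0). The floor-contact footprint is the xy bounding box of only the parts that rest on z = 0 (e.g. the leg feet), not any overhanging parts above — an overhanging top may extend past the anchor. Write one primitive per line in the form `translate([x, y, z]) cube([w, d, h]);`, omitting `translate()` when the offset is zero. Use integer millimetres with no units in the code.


translate([215, 427, 436]) cube([414, 417, 22]);
translate([215, 427, 0]) cube([39, 39, 436]);
translate([590, 427, 0]) cube([39, 39, 436]);
translate([215, 805, 0]) cube([39, 39, 436]);
translate([590, 805, 0]) cube([39, 39, 436]);
translate([215, 809, 458]) cube([414, 35, 331]);


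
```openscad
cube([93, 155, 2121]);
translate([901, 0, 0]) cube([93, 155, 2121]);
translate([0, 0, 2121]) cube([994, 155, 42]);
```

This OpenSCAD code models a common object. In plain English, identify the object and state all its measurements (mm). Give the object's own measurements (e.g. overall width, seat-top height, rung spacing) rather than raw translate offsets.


A door frame. The clear opening is 808 mm wide and 2121 mm high. Two 93 mm wide jambs, 155 mm deep, stand either side of the opening from the floor to the top of the opening. A 42 mm thick head sits across the top of both jambs, spanning the full outside width of the frame.


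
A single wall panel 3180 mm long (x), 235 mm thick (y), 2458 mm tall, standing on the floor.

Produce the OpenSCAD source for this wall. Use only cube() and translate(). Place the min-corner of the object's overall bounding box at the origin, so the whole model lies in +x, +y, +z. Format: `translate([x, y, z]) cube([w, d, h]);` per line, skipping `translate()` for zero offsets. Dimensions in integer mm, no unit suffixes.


cube([3180, 235, 2458]);


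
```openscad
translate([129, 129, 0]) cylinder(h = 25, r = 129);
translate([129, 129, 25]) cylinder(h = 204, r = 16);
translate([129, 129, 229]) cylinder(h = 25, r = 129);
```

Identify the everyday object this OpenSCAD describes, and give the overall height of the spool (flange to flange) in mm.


A spool. The overall height is 254 mm.

Three coaxial cylinders, large–small–large — a spool. Two 25 mm flanges and a 204 mm core give 25 + 204 + 25 = 254 mm.


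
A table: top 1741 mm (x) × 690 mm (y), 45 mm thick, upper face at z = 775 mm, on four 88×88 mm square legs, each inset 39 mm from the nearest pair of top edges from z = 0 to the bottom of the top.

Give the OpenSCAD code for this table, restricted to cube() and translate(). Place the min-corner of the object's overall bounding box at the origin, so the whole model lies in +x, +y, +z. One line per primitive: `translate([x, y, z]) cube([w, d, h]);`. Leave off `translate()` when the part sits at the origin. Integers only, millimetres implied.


// leg_h = 775 - 45 = 730
translate([0, 0, 730]) cube([1741, 690, 45]);
translate([39, 39, 0]) cube([88, 88, 730]);
translate([1614, 39, 0]) cube([88, 88, 730]);
translate([39, 563, 0]) cube([88, 88, 730]);
translate([1614, 563, 0]) cube([88, 88, 730]);


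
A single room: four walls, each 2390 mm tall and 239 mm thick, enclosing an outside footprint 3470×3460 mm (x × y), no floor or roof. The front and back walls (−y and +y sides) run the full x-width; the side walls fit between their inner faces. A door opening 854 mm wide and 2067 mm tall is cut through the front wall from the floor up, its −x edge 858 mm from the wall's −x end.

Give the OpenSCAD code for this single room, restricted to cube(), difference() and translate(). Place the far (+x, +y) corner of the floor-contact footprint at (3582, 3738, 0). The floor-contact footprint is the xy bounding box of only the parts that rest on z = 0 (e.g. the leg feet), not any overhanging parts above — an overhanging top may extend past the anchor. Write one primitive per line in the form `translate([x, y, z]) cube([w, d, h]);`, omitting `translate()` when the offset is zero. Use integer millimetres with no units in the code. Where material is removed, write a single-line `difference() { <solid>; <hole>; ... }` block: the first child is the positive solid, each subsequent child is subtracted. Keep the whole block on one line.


difference() { translate([112, 278, 0]) cube([3470, 239, 2390]); translate([970, 278, 0]) cube([854, 239, 2067]); }
translate([112, 3499, 0]) cube([3470, 239, 2390]);
translate([112, 517, 0]) cube([239, 2982, 2390]);
translate([3343, 517, 0]) cube([239, 2982, 2390]);


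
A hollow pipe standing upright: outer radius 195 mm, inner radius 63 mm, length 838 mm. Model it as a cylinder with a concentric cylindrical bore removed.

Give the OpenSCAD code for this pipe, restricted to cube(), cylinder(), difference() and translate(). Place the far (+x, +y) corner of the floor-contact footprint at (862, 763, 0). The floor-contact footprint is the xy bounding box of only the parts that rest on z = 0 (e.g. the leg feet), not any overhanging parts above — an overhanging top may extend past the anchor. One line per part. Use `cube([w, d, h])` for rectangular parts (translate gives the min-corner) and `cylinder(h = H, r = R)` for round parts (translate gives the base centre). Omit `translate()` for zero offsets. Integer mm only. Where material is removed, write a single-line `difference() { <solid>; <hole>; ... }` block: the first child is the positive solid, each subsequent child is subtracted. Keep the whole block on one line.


difference() { translate([667, 568, 0]) cylinder(h = 838, r = 195); translate([667, 568, 0]) cylinder(h = 838, r = 63); }


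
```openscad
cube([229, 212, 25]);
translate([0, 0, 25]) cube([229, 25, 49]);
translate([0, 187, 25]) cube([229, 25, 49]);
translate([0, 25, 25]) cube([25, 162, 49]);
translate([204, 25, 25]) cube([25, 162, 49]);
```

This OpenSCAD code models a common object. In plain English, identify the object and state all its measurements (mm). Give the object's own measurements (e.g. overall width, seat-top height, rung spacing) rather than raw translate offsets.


An open-topped rectangular box: outside dimensions 229×212×74 mm, with a uniform wall and base thickness of 25 mm. The base is a full 229×212 slab on the floor; four walls sit on top of the base. The front and back walls (the −y and +y sides) span the full width; the two side walls fit between them.


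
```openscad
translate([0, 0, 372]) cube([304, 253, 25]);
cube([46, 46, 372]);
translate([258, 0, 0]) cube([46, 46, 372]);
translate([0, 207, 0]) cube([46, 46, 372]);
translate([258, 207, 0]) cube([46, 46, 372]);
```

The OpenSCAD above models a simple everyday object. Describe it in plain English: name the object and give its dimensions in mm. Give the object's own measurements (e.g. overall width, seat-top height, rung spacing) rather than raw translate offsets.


A four-legged stool. The seat is a 304×253×25 mm slab whose top surface is at z = 397 mm; four square legs, each 46×46 mm in cross-section, run from the floor (z = 0) to the underside of the seat, each flush with a corner of the seat.


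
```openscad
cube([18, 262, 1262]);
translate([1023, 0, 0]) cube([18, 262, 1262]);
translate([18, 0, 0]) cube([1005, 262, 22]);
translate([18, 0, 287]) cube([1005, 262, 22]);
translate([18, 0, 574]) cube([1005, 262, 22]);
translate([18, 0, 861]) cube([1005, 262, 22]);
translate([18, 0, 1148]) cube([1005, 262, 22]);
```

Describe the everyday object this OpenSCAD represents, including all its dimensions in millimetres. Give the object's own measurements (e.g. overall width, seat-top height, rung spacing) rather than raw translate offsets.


An open bookshelf. Two side panels, each 18 mm thick, 262 mm deep and 1262 mm tall, stand 1041 mm apart (outside-to-outside). Between them sit 5 shelves, each 22 mm thick and 262 mm deep, spanning the full gap between the sides. The bottom shelf rests on the floor (its underside at z = 0) and the clear gap between one shelf's top and the next shelf's underside is 265 mm.


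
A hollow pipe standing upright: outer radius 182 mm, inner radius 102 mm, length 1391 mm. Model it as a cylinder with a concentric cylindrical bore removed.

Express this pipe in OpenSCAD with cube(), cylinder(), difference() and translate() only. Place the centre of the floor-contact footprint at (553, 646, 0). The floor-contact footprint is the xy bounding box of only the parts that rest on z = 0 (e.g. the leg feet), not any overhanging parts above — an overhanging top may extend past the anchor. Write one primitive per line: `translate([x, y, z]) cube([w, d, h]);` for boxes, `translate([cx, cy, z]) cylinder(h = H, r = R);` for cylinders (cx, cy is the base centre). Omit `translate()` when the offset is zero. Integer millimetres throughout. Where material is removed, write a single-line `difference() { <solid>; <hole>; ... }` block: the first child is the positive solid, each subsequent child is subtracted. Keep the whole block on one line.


difference() { translate([553, 646, 0]) cylinder(h = 1391, r = 182); translate([553, 646, 0]) cylinder(h = 1391, r = 102); }


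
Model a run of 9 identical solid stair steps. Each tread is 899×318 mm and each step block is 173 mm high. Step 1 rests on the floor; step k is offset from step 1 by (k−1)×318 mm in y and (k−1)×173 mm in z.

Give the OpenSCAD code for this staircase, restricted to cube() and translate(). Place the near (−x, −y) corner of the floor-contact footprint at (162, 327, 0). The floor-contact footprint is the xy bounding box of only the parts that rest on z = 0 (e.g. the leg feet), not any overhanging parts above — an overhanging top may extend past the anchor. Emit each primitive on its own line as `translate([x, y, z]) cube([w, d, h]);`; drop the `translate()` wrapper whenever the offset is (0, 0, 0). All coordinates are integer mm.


translate([162, 327, 0]) cube([899, 318, 173]);
translate([162, 645, 173]) cube([899, 318, 173]);
translate([162, 963, 346]) cube([899, 318, 173]);
translate([162, 1281, 519]) cube([899, 318, 173]);
translate([162, 1599, 692]) cube([899, 318, 173]);
translate([162, 1917, 865]) cube([899, 318, 173]);
translate([162, 2235, 1038]) cube([899, 318, 173]);
translate([162, 2553, 1211]) cube([899, 318, 173]);
translate([162, 2871, 1384]) cube([899, 318, 173]);


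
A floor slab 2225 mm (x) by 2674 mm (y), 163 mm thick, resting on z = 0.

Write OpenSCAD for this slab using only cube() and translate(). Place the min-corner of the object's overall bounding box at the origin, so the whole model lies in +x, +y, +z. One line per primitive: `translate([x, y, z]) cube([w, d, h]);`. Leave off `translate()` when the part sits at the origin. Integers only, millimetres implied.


cube([2225, 2674, 163]);


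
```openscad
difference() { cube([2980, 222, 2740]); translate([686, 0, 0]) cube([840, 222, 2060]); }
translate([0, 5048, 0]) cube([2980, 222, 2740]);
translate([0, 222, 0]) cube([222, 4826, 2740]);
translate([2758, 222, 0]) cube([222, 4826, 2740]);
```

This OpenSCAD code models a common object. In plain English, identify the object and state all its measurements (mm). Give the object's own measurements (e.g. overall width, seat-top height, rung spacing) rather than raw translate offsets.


A single room: four walls, each 2740 mm tall and 222 mm thick, enclosing an outside footprint 2980×5270 mm (x × y), no floor or roof. The front and back walls (−y and +y sides) run the full x-width; the side walls fit between their inner faces. A door opening 840 mm wide and 2060 mm tall is cut through the front wall from the floor up, its −x edge 686 mm from the wall's −x end.


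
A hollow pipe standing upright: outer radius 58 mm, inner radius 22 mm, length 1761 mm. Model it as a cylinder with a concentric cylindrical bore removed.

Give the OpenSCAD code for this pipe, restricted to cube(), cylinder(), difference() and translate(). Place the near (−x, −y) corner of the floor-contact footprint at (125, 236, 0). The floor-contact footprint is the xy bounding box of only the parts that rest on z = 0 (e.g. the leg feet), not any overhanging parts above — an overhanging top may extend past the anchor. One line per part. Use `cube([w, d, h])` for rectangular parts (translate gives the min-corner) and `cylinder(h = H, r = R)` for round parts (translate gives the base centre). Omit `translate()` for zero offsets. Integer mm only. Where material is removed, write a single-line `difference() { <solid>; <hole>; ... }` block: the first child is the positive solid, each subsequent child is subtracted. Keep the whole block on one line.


difference() { translate([183, 294, 0]) cylinder(h = 1761, r = 58); translate([183, 294, 0]) cylinder(h = 1761, r = 22); }


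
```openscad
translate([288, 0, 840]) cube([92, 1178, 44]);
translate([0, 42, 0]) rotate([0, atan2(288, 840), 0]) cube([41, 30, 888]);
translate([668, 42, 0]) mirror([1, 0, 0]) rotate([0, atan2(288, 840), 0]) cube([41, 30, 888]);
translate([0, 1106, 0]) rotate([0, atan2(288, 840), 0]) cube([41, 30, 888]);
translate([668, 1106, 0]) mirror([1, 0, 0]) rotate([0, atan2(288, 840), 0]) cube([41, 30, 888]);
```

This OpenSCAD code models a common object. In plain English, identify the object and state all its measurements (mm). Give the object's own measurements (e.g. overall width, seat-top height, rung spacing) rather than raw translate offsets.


A sawhorse. A 92×1178×44 mm beam (x, y, z) sits on two A-frame leg pairs. Each pair is two raked legs of 41×30 mm section (30 mm along y) splaying symmetrically in x. Each leg rises 840 mm vertically over 288 mm of horizontal reach and is 888 mm long along its own axis. Every leg's outer bottom edge rests on the floor and its outer top edge meets a bottom edge of the beam — the left legs (tilting toward +x) meet the beam's −x bottom edge, the right legs (their mirror images, tilting toward −x) meet its +x bottom edge — so the leg tops tuck under the beam, the beam's underside is 840 mm above the floor, and the feet are 668 mm apart outside-to-outside with the beam centred between them. The two leg pairs are set in 42 mm from either end of the beam.


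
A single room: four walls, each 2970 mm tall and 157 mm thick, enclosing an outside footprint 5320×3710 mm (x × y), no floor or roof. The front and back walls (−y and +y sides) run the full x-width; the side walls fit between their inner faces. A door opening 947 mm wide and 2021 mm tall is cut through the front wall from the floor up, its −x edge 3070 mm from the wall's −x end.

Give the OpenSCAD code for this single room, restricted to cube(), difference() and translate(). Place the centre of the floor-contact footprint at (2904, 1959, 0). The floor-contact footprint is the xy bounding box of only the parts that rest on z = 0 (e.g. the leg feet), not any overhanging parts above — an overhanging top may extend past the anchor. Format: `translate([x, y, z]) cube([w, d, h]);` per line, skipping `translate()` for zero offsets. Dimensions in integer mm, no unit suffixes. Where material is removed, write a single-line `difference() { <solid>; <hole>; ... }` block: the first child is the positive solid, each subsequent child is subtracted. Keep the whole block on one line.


difference() { translate([244, 104, 0]) cube([5320, 157, 2970]); translate([3314, 104, 0]) cube([947, 157, 2021]); }
translate([244, 3657, 0]) cube([5320, 157, 2970]);
translate([244, 261, 0]) cube([157, 3396, 2970]);
translate([5407, 261, 0]) cube([157, 3396, 2970]);


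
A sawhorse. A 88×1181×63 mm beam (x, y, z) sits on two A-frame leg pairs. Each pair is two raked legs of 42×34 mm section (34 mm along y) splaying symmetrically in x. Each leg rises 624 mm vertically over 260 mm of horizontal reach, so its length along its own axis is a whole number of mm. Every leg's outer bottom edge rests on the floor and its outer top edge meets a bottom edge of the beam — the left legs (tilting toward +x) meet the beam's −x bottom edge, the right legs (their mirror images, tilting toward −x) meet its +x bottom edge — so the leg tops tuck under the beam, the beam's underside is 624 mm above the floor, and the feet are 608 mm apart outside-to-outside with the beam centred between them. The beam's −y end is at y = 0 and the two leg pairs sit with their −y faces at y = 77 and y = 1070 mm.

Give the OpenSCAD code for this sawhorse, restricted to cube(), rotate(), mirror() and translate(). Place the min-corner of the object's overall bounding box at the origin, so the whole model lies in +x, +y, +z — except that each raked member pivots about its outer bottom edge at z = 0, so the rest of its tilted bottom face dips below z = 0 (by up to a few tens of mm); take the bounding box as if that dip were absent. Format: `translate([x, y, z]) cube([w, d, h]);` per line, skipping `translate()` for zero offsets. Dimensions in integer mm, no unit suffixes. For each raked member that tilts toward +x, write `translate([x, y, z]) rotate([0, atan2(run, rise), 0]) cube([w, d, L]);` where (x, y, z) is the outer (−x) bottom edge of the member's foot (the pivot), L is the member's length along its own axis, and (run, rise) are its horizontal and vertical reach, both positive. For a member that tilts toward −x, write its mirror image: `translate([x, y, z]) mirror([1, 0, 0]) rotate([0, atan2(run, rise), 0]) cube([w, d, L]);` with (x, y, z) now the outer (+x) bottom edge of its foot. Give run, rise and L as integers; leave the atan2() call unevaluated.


translate([260, 0, 624]) cube([88, 1181, 63]);
translate([0, 77, 0]) rotate([0, atan2(260, 624), 0]) cube([42, 34, 676]);
translate([608, 77, 0]) mirror([1, 0, 0]) rotate([0, atan2(260, 624), 0]) cube([42, 34, 676]);
translate([0, 1070, 0]) rotate([0, atan2(260, 624), 0]) cube([42, 34, 676]);
translate([608, 1070, 0]) mirror([1, 0, 0]) rotate([0, atan2(260, 624), 0]) cube([42, 34, 676]);


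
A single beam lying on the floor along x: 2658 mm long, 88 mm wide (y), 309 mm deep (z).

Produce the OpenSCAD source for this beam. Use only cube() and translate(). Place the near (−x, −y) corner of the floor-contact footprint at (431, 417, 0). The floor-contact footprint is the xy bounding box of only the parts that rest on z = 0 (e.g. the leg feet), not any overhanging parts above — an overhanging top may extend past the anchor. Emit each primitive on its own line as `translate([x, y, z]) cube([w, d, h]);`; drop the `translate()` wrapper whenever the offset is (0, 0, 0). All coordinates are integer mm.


translate([431, 417, 0]) cube([2658, 88, 309]);


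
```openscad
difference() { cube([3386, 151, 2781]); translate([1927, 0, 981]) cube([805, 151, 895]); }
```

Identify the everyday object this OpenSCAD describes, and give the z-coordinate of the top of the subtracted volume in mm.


A wall with a window opening. The window head height is 1876 mm.

A wall with a rectangular opening subtracted — a window. Sill at z = 981, opening 895 mm tall, so the head is at 981 + 895 = 1876 mm.


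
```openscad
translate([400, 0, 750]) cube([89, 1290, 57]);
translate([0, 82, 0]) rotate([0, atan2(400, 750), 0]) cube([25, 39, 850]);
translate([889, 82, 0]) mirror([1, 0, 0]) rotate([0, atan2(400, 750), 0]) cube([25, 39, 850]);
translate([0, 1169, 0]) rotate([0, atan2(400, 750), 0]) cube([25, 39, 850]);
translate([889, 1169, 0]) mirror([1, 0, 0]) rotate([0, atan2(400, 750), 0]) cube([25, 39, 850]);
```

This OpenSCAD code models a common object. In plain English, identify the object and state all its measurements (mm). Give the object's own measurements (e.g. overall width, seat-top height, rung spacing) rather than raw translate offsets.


A sawhorse. A 89×1290×57 mm beam (x, y, z) sits on two A-frame leg pairs. Each pair is two raked legs of 25×39 mm section (39 mm along y) splaying symmetrically in x. Each leg rises 750 mm vertically over 400 mm of horizontal reach and is 850 mm long along its own axis. Every leg's outer bottom edge rests on the floor and its outer top edge meets a bottom edge of the beam — the left legs (tilting toward +x) meet the beam's −x bottom edge, the right legs (their mirror images, tilting toward −x) meet its +x bottom edge — so the leg tops tuck under the beam, the beam's underside is 750 mm above the floor, and the feet are 889 mm apart outside-to-outside with the beam centred between them. The two leg pairs are set in 82 mm from either end of the beam.


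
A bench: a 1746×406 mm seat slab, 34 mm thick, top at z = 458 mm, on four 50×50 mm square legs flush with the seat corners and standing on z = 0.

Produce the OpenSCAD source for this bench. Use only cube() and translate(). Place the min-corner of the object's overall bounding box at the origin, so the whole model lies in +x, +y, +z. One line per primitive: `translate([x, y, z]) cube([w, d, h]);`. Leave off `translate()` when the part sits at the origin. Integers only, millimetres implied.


translate([0, 0, 424]) cube([1746, 406, 34]);
cube([50, 50, 424]);
translate([0, 356, 0]) cube([50, 50, 424]);
translate([1696, 0, 0]) cube([50, 50, 424]);
translate([1696, 356, 0]) cube([50, 50, 424]);


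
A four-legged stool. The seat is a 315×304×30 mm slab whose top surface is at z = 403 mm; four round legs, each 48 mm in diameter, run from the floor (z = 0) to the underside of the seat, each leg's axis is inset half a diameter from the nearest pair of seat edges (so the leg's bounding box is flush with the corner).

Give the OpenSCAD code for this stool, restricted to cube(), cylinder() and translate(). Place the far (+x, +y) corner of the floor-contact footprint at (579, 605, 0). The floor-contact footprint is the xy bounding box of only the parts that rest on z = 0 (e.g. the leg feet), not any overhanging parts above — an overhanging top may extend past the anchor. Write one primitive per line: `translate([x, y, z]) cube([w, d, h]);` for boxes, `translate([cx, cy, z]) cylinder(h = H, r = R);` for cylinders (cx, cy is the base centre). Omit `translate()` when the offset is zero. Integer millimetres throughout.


translate([264, 301, 373]) cube([315, 304, 30]);
translate([288, 325, 0]) cylinder(h = 373, r = 24);
translate([555, 325, 0]) cylinder(h = 373, r = 24);
translate([288, 581, 0]) cylinder(h = 373, r = 24);
translate([555, 581, 0]) cylinder(h = 373, r = 24);


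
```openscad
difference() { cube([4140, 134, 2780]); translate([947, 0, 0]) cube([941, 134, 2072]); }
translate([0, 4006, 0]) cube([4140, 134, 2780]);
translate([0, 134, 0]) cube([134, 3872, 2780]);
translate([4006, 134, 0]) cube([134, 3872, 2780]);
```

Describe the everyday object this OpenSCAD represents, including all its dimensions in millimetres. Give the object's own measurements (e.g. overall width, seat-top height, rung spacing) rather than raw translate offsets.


A single room: four walls, each 2780 mm tall and 134 mm thick, enclosing an outside footprint 4140×4140 mm (x × y), no floor or roof. The front and back walls (−y and +y sides) run the full x-width; the side walls fit between their inner faces. A door opening 941 mm wide and 2072 mm tall is cut through the front wall from the floor up, its −x edge 947 mm from the wall's −x end.


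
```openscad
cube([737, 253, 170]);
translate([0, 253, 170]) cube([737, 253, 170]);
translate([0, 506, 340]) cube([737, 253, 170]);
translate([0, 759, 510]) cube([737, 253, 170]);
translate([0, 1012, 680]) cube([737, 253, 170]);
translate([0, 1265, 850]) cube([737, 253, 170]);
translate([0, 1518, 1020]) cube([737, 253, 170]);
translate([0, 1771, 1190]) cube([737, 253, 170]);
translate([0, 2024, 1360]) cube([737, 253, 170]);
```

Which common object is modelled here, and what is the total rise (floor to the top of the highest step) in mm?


A staircase. The total rise is 1530 mm.

9 identical blocks, each offset up and back from the previous — a staircase. Each step is 170 mm tall and there are 9 of them, so the total rise is 9 × 170 = 1530 mm.


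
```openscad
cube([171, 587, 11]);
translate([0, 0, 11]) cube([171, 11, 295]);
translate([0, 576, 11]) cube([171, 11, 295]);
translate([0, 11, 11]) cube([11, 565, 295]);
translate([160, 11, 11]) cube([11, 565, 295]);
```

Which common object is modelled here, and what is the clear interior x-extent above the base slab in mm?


An open box. The internal width is 149 mm.

A 171×587 base slab with four walls standing on it — an open box. The base is 171 mm wide and the walls are 11 mm thick, so the internal width is 171 − 2 × 11 = 149 mm.


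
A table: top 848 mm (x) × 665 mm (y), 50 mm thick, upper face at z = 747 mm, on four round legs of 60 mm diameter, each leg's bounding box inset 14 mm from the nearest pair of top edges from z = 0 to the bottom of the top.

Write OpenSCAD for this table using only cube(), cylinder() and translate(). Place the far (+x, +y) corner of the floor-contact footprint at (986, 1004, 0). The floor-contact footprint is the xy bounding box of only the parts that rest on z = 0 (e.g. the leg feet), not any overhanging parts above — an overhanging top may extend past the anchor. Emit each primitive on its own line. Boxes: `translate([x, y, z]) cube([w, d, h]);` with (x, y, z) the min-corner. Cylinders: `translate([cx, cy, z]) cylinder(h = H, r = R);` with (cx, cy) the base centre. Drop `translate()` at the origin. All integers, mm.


translate([152, 353, 697]) cube([848, 665, 50]);
translate([196, 397, 0]) cylinder(h = 697, r = 30);
translate([956, 397, 0]) cylinder(h = 697, r = 30);
translate([196, 974, 0]) cylinder(h = 697, r = 30);
translate([956, 974, 0]) cylinder(h = 697, r = 30);


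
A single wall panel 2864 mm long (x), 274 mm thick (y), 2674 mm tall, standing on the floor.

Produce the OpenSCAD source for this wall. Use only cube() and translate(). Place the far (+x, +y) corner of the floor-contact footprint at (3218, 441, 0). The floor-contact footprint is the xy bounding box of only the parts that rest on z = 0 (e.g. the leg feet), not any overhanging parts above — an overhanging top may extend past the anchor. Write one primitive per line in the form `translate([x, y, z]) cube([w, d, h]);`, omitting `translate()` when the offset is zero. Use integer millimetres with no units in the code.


translate([354, 167, 0]) cube([2864, 274, 2674]);


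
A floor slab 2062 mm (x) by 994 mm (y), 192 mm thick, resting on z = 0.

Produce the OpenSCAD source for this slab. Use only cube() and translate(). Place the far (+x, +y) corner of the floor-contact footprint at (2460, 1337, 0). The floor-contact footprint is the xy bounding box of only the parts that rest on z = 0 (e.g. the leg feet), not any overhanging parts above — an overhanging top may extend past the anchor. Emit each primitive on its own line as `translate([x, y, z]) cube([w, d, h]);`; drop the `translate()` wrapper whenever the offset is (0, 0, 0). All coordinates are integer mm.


translate([398, 343, 0]) cube([2062, 994, 192]);


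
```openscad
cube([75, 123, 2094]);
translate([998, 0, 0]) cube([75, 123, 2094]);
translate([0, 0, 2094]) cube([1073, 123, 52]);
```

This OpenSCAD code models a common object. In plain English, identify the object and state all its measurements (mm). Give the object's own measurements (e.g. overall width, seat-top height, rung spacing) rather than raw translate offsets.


A door frame. The clear opening is 923 mm wide and 2094 mm high. Two 75 mm wide jambs, 123 mm deep, stand either side of the opening from the floor to the top of the opening. A 52 mm thick head sits across the top of both jambs, spanning the full outside width of the frame.


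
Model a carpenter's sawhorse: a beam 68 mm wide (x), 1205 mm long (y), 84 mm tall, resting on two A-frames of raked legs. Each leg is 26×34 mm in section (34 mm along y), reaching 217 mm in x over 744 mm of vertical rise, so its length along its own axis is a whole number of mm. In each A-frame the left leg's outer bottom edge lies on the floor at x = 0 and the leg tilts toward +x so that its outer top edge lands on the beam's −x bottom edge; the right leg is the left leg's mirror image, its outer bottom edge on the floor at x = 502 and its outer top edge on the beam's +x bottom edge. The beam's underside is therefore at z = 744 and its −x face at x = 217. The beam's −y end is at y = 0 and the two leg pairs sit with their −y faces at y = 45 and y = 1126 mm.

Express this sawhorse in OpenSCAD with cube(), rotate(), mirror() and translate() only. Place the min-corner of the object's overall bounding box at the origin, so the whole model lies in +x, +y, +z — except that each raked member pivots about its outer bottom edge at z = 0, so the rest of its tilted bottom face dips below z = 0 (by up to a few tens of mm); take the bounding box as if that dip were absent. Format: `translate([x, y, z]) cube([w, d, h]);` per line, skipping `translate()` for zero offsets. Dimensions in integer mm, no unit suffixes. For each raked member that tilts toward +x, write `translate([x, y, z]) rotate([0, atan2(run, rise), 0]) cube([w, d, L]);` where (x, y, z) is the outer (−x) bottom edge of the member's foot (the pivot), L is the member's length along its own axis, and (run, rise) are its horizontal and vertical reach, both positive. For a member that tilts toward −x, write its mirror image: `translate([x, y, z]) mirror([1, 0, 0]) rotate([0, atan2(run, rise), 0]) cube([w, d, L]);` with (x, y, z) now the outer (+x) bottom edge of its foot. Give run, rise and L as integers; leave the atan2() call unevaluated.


// leg length = √(217² + 744²) = 775
// right-leg outer foot x = 2·217 + 68 = 502
// beam min-corner = (217, 0, 744)
translate([217, 0, 744]) cube([68, 1205, 84]);
translate([0, 45, 0]) rotate([0, atan2(217, 744), 0]) cube([26, 34, 775]);
translate([502, 45, 0]) mirror([1, 0, 0]) rotate([0, atan2(217, 744), 0]) cube([26, 34, 775]);
translate([0, 1126, 0]) rotate([0, atan2(217, 744), 0]) cube([26, 34, 775]);
translate([502, 1126, 0]) mirror([1, 0, 0]) rotate([0, atan2(217, 744), 0]) cube([26, 34, 775]);


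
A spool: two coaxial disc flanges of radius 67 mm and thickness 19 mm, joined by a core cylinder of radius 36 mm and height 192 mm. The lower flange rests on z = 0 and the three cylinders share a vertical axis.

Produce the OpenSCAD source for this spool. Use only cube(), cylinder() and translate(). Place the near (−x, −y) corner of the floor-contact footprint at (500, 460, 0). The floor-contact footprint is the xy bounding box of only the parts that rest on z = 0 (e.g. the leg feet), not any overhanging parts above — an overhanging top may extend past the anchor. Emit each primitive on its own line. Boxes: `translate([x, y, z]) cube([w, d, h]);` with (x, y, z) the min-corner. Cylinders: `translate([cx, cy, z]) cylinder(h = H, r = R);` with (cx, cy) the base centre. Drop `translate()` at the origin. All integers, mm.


translate([567, 527, 0]) cylinder(h = 19, r = 67);
translate([567, 527, 19]) cylinder(h = 192, r = 36);
translate([567, 527, 211]) cylinder(h = 19, r = 67);


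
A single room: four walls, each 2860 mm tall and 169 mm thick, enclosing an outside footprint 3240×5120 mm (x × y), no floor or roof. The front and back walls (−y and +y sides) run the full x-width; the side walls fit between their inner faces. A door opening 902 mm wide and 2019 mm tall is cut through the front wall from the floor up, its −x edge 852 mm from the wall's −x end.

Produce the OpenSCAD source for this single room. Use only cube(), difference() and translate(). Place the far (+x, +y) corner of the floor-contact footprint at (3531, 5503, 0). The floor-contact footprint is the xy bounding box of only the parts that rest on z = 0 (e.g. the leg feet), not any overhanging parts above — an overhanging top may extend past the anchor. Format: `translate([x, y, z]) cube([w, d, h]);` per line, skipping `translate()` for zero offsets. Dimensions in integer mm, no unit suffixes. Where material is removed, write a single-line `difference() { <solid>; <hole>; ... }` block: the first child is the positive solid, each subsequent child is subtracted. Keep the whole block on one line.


difference() { translate([291, 383, 0]) cube([3240, 169, 2860]); translate([1143, 383, 0]) cube([902, 169, 2019]); }
translate([291, 5334, 0]) cube([3240, 169, 2860]);
translate([291, 552, 0]) cube([169, 4782, 2860]);
translate([3362, 552, 0]) cube([169, 4782, 2860]);


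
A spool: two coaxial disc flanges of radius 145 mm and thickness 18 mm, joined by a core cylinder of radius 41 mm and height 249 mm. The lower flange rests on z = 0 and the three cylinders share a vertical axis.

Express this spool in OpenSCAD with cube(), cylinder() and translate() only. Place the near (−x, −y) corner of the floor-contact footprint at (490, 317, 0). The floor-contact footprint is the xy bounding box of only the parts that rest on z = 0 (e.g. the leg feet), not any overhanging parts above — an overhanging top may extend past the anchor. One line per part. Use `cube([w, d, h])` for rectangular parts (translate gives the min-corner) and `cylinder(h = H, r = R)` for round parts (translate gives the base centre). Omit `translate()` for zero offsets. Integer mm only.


translate([635, 462, 0]) cylinder(h = 18, r = 145);
translate([635, 462, 18]) cylinder(h = 249, r = 41);
translate([635, 462, 267]) cylinder(h = 18, r = 145);


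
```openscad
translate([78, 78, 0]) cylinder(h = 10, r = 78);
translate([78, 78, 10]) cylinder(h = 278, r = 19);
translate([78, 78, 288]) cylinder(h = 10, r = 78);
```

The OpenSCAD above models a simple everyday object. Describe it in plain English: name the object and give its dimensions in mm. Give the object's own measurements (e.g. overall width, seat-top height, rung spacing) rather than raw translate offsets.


A spool: two coaxial disc flanges of radius 78 mm and thickness 10 mm, joined by a core cylinder of radius 19 mm and height 278 mm. The lower flange rests on z = 0 and the three cylinders share a vertical axis.


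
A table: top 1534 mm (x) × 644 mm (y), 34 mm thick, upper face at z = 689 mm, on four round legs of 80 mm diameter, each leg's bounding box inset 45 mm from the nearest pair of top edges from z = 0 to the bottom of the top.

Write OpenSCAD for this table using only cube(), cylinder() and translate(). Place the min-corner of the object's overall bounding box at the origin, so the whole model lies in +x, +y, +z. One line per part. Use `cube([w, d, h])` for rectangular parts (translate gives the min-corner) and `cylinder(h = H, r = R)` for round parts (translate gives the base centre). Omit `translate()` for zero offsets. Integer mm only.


translate([0, 0, 655]) cube([1534, 644, 34]);
translate([85, 85, 0]) cylinder(h = 655, r = 40);
translate([1449, 85, 0]) cylinder(h = 655, r = 40);
translate([85, 559, 0]) cylinder(h = 655, r = 40);
translate([1449, 559, 0]) cylinder(h = 655, r = 40);


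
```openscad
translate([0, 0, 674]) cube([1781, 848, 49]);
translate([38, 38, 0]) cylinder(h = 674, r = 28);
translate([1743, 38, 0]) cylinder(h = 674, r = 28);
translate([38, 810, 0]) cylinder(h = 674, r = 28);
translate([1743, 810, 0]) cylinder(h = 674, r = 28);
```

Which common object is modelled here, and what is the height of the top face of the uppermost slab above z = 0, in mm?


A table. The table height is 723 mm.

A 1781×848×49 slab sits at z = 674 on four Ø56 mm round legs — a table. The top surface is at 674 + 49 = 723 mm.


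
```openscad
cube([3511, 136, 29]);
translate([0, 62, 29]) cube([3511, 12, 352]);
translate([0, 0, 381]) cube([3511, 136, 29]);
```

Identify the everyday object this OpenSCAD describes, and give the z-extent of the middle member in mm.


An I-beam. The web height is 352 mm.

Two wide flanges with a thin centred web — an I-beam. Overall 410 mm minus two 29 mm flanges gives a web of 410 − 2·29 = 352 mm.


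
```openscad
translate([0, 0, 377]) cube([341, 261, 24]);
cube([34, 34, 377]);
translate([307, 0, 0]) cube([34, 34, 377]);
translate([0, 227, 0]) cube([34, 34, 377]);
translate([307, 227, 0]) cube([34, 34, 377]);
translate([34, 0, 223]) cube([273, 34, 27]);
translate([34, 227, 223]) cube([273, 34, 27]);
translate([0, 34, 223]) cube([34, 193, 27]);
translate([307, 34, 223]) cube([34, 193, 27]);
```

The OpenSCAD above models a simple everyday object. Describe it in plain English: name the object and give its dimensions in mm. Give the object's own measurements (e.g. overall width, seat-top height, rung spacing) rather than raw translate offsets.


A four-legged stool. The seat is a 341×261×24 mm slab whose top surface is at z = 401 mm; four square legs, each 34×34 mm in cross-section, run from the floor (z = 0) to the underside of the seat, each flush with a corner of the seat. Four stretchers, 34 mm wide and 27 mm tall, connect adjacent legs with their undersides at z = 223 mm, each running between the inner faces of the legs it joins and aligned with the legs' outer faces on the other axis.


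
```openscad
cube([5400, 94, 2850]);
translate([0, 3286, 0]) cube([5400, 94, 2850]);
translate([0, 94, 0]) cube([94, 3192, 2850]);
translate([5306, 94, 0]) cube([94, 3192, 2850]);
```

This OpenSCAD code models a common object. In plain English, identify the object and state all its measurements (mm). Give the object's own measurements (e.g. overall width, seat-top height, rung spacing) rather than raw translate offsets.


The wall frame of a small rectangular building: four walls, each 2850 mm tall and 94 mm thick, enclosing a footprint 5400 mm (x) by 3380 mm (y) outside-to-outside, with no floor or roof. The front and back walls (the −y and +y sides) span the full width; the two side walls fit between them.


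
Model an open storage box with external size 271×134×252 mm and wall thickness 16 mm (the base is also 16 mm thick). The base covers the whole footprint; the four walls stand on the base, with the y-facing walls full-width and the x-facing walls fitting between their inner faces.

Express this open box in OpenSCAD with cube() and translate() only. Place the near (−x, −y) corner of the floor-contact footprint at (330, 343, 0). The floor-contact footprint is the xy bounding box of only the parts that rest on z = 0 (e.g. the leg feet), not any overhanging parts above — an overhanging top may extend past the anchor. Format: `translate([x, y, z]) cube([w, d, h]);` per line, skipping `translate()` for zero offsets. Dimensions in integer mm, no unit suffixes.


translate([330, 343, 0]) cube([271, 134, 16]);
translate([330, 343, 16]) cube([271, 16, 236]);
translate([330, 461, 16]) cube([271, 16, 236]);
translate([330, 359, 16]) cube([16, 102, 236]);
translate([585, 359, 16]) cube([16, 102, 236]);
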